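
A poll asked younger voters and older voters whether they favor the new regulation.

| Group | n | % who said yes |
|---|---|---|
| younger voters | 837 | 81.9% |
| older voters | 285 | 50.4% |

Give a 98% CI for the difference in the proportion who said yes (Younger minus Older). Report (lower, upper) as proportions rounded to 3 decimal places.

(0.239, 0.391)

Each SE is √(p̂(1−p̂)/n): √(0.8190·0.1810/837) = 0.01331 and √(0.5040·0.4960/285) = 0.02962.
SE(p̂₁ − p̂₂) = √(SE₁² + SE₂²) = √(0.0001771561 + 0.0008773444) = 0.03247, since the two samples are independent.
At 98% confidence z* = 2.326; margin = 2.326 × 0.03247 = 0.07553.
The difference is 0.8190 − 0.5040 = 0.3150, so the interval is 0.3150 ± 0.07553 = (0.239, 0.391).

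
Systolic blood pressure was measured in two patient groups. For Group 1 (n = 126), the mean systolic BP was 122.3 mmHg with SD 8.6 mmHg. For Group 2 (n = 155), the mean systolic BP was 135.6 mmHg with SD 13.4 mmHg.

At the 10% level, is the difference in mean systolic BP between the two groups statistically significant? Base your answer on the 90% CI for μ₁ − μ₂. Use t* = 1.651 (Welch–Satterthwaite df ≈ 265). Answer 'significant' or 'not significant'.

significant

Per-group SEs: s₁/√n₁ = 8.6/√126 = 0.7661, s₂/√n₂ = 13.4/√155 = 1.0763.
Unpooled SE of the difference: √(0.58690921 + 1.15842169) = 1.3211.
Margin of error = t* · SE = 1.651 × 1.3211 = 2.1811.
x̄₁ − x̄₂ = 122.3 − 135.6 = -13.3000.
CI: -13.3000 ± 2.1811 = (-15.4811, -11.1189).
The interval (-15.4811, -11.1189) does not contain 0, so the difference is significant.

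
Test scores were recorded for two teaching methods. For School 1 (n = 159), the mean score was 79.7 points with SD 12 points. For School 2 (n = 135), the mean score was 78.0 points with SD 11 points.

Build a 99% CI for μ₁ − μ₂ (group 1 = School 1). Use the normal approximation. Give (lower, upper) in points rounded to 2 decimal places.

(-1.76, 5.16)

Standard errors of each mean: 12/√159 = 0.9517 and 11/√135 = 0.9467.
SE(x̄₁ − x̄₂) = √(0.9517² + 0.9467²) = 1.3424 for independent samples with unequal variances.
With z* = 2.576, the margin is 2.576 × 1.3424 = 3.4580.
x̄₁ − x̄₂ = 79.7 − 78.0 = 1.7000; the interval is 1.7000 ± 3.4580 = (-1.76, 5.16).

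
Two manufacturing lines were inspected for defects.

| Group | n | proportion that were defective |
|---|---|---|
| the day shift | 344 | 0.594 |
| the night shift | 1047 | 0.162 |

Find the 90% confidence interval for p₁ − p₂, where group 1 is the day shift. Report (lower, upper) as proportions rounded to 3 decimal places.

(0.385, 0.479)

SE₁ = √(p̂₁(1−p̂₁)/n₁) = √(0.5940·0.4060/344) = 0.02648; SE₂ = √(0.1620·0.8380/1047) = 0.01139.
Independent samples: SE of the difference = √(SE₁² + SE₂²) = √(0.0007011904 + 0.0001297321) = 0.02883.
z* for 90% confidence is 1.645, so the margin of error is 1.645 × 0.02883 = 0.04743.
Point estimate p̂₁ − p̂₂ = 0.5940 − 0.1620 = 0.4320.
0.4320 ± 0.04743 → (0.385, 0.479).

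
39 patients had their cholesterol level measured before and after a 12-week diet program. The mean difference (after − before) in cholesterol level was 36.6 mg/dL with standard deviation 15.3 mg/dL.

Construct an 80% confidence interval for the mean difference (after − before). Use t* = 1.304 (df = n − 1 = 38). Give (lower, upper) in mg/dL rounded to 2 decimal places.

Paired design: SE = s_d/√n = 15.3/√39 = 2.4500.
t* = 1.304; margin of error = 1.304 × 2.4500 = 3.1948.
36.6 ± 3.1948 → (33.41, 39.79).

(33.41, 39.79)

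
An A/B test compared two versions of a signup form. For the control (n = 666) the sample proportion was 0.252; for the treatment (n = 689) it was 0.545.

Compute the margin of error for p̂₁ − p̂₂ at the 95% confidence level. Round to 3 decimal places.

0.050

Each SE is √(p̂(1−p̂)/n): √(0.2520·0.7480/666) = 0.01682 and √(0.5450·0.4550/689) = 0.01897.
SE(p̂₁ − p̂₂) = √(SE₁² + SE₂²) = √(0.0002829124 + 0.0003598609) = 0.02535, since the two samples are independent.
At 95% confidence z* = 1.960; margin = 1.960 × 0.02535 = 0.04969.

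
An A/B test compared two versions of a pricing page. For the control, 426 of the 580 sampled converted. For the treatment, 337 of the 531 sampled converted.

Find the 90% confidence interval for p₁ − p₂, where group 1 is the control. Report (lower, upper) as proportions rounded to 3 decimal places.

Sample proportions: 426/580 = 0.7345, 337/531 = 0.6347.
Each SE is √(p̂(1−p̂)/n): √(0.7345·0.2655/580) = 0.01834 and √(0.6347·0.3653/531) = 0.02090.
SE(p̂₁ − p̂₂) = √(SE₁² + SE₂²) = √(0.0003363556 + 0.00043681) = 0.02781, since the two samples are independent.
At 90% confidence z* = 1.645; margin = 1.645 × 0.02781 = 0.04575.
The difference is 0.7345 − 0.6347 = 0.0998, so the interval is 0.0998 ± 0.04575 = (0.054, 0.146).

(0.054, 0.146)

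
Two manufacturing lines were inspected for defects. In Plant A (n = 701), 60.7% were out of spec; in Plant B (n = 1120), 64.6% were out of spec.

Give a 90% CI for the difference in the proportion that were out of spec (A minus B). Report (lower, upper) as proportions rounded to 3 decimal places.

SE₁ = √(p̂₁(1−p̂₁)/n₁) = √(0.6070·0.3930/701) = 0.01845; SE₂ = √(0.6460·0.3540/1120) = 0.01429.
Independent samples: SE of the difference = √(SE₁² + SE₂²) = √(0.0003404025 + 0.0002042041) = 0.02334.
z* for 90% confidence is 1.645, so the margin of error is 1.645 × 0.02334 = 0.03839.
Point estimate p̂₁ − p̂₂ = 0.6070 − 0.6460 = -0.0390.
-0.0390 ± 0.03839 → (-0.077, -0.001).

(-0.077, -0.001)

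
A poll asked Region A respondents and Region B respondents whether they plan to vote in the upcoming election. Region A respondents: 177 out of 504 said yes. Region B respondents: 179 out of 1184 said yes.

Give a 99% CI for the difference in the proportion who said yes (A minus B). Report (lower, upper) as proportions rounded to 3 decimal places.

Sample proportions: 177/504 = 0.3512, 179/1184 = 0.1512.
Each SE is √(p̂(1−p̂)/n): √(0.3512·0.6488/504) = 0.02126 and √(0.1512·0.8488/1184) = 0.01041.
SE(p̂₁ − p̂₂) = √(SE₁² + SE₂²) = √(0.0004519876 + 0.0001083681) = 0.02367, since the two samples are independent.
At 99% confidence z* = 2.576; margin = 2.576 × 0.02367 = 0.06097.
The difference is 0.3512 − 0.1512 = 0.2000, so the interval is 0.2000 ± 0.06097 = (0.139, 0.261).

(0.139, 0.261)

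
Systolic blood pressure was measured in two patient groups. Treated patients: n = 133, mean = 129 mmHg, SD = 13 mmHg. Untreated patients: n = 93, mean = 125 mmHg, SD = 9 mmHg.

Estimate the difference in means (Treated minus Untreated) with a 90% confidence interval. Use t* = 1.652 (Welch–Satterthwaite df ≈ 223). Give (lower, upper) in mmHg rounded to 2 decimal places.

(1.58, 6.42)

Standard errors of each mean: 13/√133 = 1.1272 and 9/√93 = 0.9333.
SE(x̄₁ − x̄₂) = √(1.1272² + 0.9333²) = 1.4634 for independent samples with unequal variances.
With t* = 1.652, the margin is 1.652 × 1.4634 = 2.4175.
x̄₁ − x̄₂ = 129 − 125 = 4.0000; the interval is 4.0000 ± 2.4175 = (1.58, 6.42).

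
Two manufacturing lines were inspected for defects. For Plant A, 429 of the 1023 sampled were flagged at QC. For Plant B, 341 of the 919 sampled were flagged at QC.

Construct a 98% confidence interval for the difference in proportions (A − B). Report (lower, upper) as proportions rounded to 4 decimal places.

(-0.0033, 0.0999)

Sample proportions: 429/1023 = 0.4194, 341/919 = 0.3711.
Each SE is √(p̂(1−p̂)/n): √(0.4194·0.5806/1023) = 0.01543 and √(0.3711·0.6289/919) = 0.01594.
SE(p̂₁ − p̂₂) = √(SE₁² + SE₂²) = √(0.0002380849 + 0.0002540836) = 0.02218, since the two samples are independent.
At 98% confidence z* = 2.326; margin = 2.326 × 0.02218 = 0.05159.
The difference is 0.4194 − 0.3711 = 0.0483, so the interval is 0.0483 ± 0.05159 = (-0.0033, 0.0999).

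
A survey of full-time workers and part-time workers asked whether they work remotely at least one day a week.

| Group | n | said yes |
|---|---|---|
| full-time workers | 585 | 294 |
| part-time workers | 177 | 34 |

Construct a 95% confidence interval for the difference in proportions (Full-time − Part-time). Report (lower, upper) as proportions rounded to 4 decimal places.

(0.2397, 0.3813)

First, p̂₁ = 294/585 = 0.5026; p̂₂ = 34/177 = 0.1921.
The two standard errors are √(0.5026×0.4974/585) = 0.02067 and √(0.1921×0.8079/177) = 0.02961.
Because the samples are independent, SE_diff = √(0.02067² + 0.02961²) = 0.03611.
Using z* = 1.960 for 95%, ME = 1.960 × 0.03611 = 0.07078.
p̂₁ − p̂₂ = 0.3105; interval 0.3105 ± 0.07078 gives (0.2397, 0.3813).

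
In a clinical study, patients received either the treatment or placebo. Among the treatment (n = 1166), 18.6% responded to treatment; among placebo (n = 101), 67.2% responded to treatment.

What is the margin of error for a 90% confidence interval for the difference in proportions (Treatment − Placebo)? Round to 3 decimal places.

0.079

SE₁ = √(p̂₁(1−p̂₁)/n₁) = √(0.1860·0.8140/1166) = 0.01140; SE₂ = √(0.6720·0.3280/101) = 0.04672.
Independent samples: SE of the difference = √(SE₁² + SE₂²) = √(0.00012996 + 0.0021827584) = 0.04809.
z* for 90% confidence is 1.645, so the margin of error is 1.645 × 0.04809 = 0.07911.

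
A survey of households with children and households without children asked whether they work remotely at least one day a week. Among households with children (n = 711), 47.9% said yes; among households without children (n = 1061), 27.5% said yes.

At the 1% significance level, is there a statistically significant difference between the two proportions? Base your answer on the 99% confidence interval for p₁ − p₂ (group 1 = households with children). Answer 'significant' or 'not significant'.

SE₁ = √(p̂₁(1−p̂₁)/n₁) = √(0.4790·0.5210/711) = 0.01873; SE₂ = √(0.2750·0.7250/1061) = 0.01371.
Independent samples: SE of the difference = √(SE₁² + SE₂²) = √(0.0003508129 + 0.0001879641) = 0.02321.
z* for 99% confidence is 2.576, so the margin of error is 2.576 × 0.02321 = 0.05979.
Point estimate p̂₁ − p̂₂ = 0.4790 − 0.2750 = 0.2040.
0.2040 ± 0.05979 → (0.14421, 0.26379).
The interval (0.14421, 0.26379) does not contain 0, so the difference is significant.

significant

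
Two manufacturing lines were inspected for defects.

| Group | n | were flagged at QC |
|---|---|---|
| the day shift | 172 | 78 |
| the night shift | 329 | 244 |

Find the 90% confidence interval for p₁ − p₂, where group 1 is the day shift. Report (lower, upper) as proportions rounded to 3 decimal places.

Sample proportions: 78/172 = 0.4535, 244/329 = 0.7416.
Each SE is √(p̂(1−p̂)/n): √(0.4535·0.5465/172) = 0.03796 and √(0.7416·0.2584/329) = 0.02413.
SE(p̂₁ − p̂₂) = √(SE₁² + SE₂²) = √(0.0014409616 + 0.0005822569) = 0.04498, since the two samples are independent.
At 90% confidence z* = 1.645; margin = 1.645 × 0.04498 = 0.07399.
The difference is 0.4535 − 0.7416 = -0.2881, so the interval is -0.2881 ± 0.07399 = (-0.362, -0.214).

(-0.362, -0.214)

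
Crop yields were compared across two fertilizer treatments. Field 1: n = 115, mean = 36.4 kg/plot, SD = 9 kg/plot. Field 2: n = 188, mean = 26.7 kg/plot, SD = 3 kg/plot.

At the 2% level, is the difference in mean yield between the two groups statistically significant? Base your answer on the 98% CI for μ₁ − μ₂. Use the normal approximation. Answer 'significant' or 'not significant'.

significant

SE₁ = s₁/√n₁ = 9/√115 = 0.8393; SE₂ = 3/√188 = 0.2188.
Independent samples, unequal variances: SE_diff = √(SE₁² + SE₂²) = √(0.70442449 + 0.04787344) = 0.8674.
z* = 2.326, so margin of error = 2.326 × 0.8674 = 2.0176.
Difference in means = 36.4 − 26.7 = 9.7000.
9.7000 ± 2.0176 → (7.6824, 11.7176).
The interval (7.6824, 11.7176) does not contain 0, so the difference is significant.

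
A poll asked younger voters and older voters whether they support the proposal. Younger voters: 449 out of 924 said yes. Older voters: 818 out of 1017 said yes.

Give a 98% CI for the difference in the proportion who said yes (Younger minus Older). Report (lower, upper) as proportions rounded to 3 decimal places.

(-0.366, -0.270)

First, p̂₁ = 449/924 = 0.4859; p̂₂ = 818/1017 = 0.8043.
The two standard errors are √(0.4859×0.5141/924) = 0.01644 and √(0.8043×0.1957/1017) = 0.01244.
Because the samples are independent, SE_diff = √(0.01644² + 0.01244²) = 0.02062.
Using z* = 2.326 for 98%, ME = 2.326 × 0.02062 = 0.04796.
p̂₁ − p̂₂ = -0.3184; interval -0.3184 ± 0.04796 gives (-0.366, -0.270).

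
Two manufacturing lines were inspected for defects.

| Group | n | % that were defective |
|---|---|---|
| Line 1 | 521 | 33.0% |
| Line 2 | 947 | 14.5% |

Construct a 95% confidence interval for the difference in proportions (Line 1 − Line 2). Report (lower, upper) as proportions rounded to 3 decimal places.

The two standard errors are √(0.3300×0.6700/521) = 0.02060 and √(0.1450×0.8550/947) = 0.01144.
Because the samples are independent, SE_diff = √(0.02060² + 0.01144²) = 0.02356.
Using z* = 1.960 for 95%, ME = 1.960 × 0.02356 = 0.04618.
p̂₁ − p̂₂ = 0.1850; interval 0.1850 ± 0.04618 gives (0.139, 0.231).

(0.139, 0.231)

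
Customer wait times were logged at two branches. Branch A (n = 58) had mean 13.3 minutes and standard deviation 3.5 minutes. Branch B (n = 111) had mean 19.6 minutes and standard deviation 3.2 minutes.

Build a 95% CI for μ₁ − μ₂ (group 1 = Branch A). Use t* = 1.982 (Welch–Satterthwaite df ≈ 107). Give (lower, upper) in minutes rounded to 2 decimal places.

Standard errors of each mean: 3.5/√58 = 0.4596 and 3.2/√111 = 0.3037.
SE(x̄₁ − x̄₂) = √(0.4596² + 0.3037²) = 0.5509 for independent samples with unequal variances.
With t* = 1.982, the margin is 1.982 × 0.5509 = 1.0919.
x̄₁ − x̄₂ = 13.3 − 19.6 = -6.3000; the interval is -6.3000 ± 1.0919 = (-7.39, -5.21).

(-7.39, -5.21)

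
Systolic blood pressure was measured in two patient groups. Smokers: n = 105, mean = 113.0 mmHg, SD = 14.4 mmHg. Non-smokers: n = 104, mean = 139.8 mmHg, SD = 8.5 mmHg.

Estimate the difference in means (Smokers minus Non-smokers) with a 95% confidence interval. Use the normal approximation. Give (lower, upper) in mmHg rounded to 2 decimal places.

(-30.00, -23.60)

SE₁ = s₁/√n₁ = 14.4/√105 = 1.4053; SE₂ = 8.5/√104 = 0.8335.
Independent samples, unequal variances: SE_diff = √(SE₁² + SE₂²) = √(1.97486809 + 0.69472225) = 1.6339.
z* = 1.960, so margin of error = 1.960 × 1.6339 = 3.2024.
Difference in means = 113.0 − 139.8 = -26.8000.
-26.8000 ± 3.2024 → (-30.00, -23.60).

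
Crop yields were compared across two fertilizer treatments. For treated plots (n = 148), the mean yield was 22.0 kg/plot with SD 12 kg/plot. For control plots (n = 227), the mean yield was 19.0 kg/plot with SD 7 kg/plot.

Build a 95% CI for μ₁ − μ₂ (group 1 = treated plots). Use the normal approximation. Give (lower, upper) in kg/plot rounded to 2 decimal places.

Per-group SEs: s₁/√n₁ = 12/√148 = 0.9864, s₂/√n₂ = 7/√227 = 0.4646.
Unpooled SE of the difference: √(0.97298496 + 0.21585316) = 1.0903.
Margin of error = z* · SE = 1.960 × 1.0903 = 2.1370.
x̄₁ − x̄₂ = 22.0 − 19.0 = 3.0000.
CI: 3.0000 ± 2.1370 = (0.86, 5.14).

(0.86, 5.14)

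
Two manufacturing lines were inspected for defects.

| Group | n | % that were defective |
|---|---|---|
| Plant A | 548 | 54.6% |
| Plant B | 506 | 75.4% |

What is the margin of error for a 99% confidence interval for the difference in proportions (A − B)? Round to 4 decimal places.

SE₁ = √(p̂₁(1−p̂₁)/n₁) = √(0.5460·0.4540/548) = 0.02127; SE₂ = √(0.7540·0.2460/506) = 0.01915.
Independent samples: SE of the difference = √(SE₁² + SE₂²) = √(0.0004524129 + 0.0003667225) = 0.02862.
z* for 99% confidence is 2.576, so the margin of error is 2.576 × 0.02862 = 0.07373.

0.0737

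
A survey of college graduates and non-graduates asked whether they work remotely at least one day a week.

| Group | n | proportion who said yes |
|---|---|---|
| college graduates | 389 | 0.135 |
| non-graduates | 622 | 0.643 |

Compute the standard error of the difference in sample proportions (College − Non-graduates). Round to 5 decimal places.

0.02587

SE₁ = √(p̂₁(1−p̂₁)/n₁) = √(0.1350·0.8650/389) = 0.01733; SE₂ = √(0.6430·0.3570/622) = 0.01921.
Independent samples: SE of the difference = √(SE₁² + SE₂²) = √(0.0003003289 + 0.0003690241) = 0.02587.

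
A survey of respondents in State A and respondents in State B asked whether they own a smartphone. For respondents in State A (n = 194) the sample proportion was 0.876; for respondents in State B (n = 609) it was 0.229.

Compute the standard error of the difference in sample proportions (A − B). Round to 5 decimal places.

0.02915

SE₁ = √(p̂₁(1−p̂₁)/n₁) = √(0.8760·0.1240/194) = 0.02366; SE₂ = √(0.2290·0.7710/609) = 0.01703.
Independent samples: SE of the difference = √(SE₁² + SE₂²) = √(0.0005597956 + 0.0002900209) = 0.02915.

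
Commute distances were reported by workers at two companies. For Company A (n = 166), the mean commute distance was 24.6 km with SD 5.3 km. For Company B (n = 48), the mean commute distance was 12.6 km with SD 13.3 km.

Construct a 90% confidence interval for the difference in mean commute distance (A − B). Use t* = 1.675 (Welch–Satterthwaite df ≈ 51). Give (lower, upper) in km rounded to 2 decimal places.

SE₁ = s₁/√n₁ = 5.3/√166 = 0.4114; SE₂ = 13.3/√48 = 1.9197.
Independent samples, unequal variances: SE_diff = √(SE₁² + SE₂²) = √(0.16924996 + 3.68524809) = 1.9633.
t* = 1.675, so margin of error = 1.675 × 1.9633 = 3.2885.
Difference in means = 24.6 − 12.6 = 12.0000.
12.0000 ± 3.2885 → (8.71, 15.29).

(8.71, 15.29)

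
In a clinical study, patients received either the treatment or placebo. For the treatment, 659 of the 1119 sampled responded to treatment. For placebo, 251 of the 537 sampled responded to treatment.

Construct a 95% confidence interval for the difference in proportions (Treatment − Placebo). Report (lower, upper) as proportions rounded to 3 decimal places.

(0.070, 0.173)

First, p̂₁ = 659/1119 = 0.5889; p̂₂ = 251/537 = 0.4674.
The two standard errors are √(0.5889×0.4111/1119) = 0.01471 and √(0.4674×0.5326/537) = 0.02153.
Because the samples are independent, SE_diff = √(0.01471² + 0.02153²) = 0.02608.
Using z* = 1.960 for 95%, ME = 1.960 × 0.02608 = 0.05112.
p̂₁ − p̂₂ = 0.1215; interval 0.1215 ± 0.05112 gives (0.070, 0.173).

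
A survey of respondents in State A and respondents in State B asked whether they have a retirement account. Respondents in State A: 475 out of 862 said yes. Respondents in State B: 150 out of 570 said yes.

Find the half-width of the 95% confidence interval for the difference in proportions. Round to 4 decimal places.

0.0491

Sample proportions: 475/862 = 0.5510, 150/570 = 0.2632.
Each SE is √(p̂(1−p̂)/n): √(0.5510·0.4490/862) = 0.01694 and √(0.2632·0.7368/570) = 0.01845.
SE(p̂₁ − p̂₂) = √(SE₁² + SE₂²) = √(0.0002869636 + 0.0003404025) = 0.02505, since the two samples are independent.
At 95% confidence z* = 1.960; margin = 1.960 × 0.02505 = 0.04910.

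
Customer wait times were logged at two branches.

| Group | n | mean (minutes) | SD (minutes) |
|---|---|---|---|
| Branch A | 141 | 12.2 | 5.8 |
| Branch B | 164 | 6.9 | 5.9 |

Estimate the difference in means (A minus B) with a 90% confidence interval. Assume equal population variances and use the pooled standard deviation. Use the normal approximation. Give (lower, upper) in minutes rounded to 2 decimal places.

(4.19, 6.41)

s_p = √[((n₁−1)s₁² + (n₂−1)s₂²)/(n₁+n₂−2)] = √[(140·5.8² + 163·5.9²)/303] = 5.8540.
SE = 5.8540·√(1/141 + 1/164) = 0.6723.
With z* = 1.645, margin = 1.645 × 0.6723 = 1.1059.
x̄₁ − x̄₂ = 12.2 − 6.9 = 5.3000; interval 5.3000 ± 1.1059 = (4.19, 6.41).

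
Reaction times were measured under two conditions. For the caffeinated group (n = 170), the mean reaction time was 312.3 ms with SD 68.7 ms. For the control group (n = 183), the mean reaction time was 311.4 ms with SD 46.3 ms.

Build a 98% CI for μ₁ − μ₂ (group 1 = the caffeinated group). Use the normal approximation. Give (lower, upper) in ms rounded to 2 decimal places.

(-13.71, 15.51)

Standard errors of each mean: 68.7/√170 = 5.2690 and 46.3/√183 = 3.4226.
SE(x̄₁ − x̄₂) = √(5.2690² + 3.4226²) = 6.2830 for independent samples with unequal variances.
With z* = 2.326, the margin is 2.326 × 6.2830 = 14.6143.
x̄₁ − x̄₂ = 312.3 − 311.4 = 0.9000; the interval is 0.9000 ± 14.6143 = (-13.71, 15.51).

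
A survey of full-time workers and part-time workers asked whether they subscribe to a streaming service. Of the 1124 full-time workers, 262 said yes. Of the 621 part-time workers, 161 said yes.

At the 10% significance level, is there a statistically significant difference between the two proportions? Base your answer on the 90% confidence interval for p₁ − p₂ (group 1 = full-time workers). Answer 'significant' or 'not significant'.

p̂₁ = 262/1124 = 0.2331 and p̂₂ = 161/621 = 0.2593.
SE₁ = √(p̂₁(1−p̂₁)/n₁) = √(0.2331·0.7669/1124) = 0.01261; SE₂ = √(0.2593·0.7407/621) = 0.01759.
Independent samples: SE of the difference = √(SE₁² + SE₂²) = √(0.0001590121 + 0.0003094081) = 0.02164.
z* for 90% confidence is 1.645, so the margin of error is 1.645 × 0.02164 = 0.03560.
Point estimate p̂₁ − p̂₂ = 0.2331 − 0.2593 = -0.0262.
-0.0262 ± 0.03560 → (-0.06180, 0.00940).
The interval (-0.06180, 0.00940) contains 0, so the difference is not significant.

not significant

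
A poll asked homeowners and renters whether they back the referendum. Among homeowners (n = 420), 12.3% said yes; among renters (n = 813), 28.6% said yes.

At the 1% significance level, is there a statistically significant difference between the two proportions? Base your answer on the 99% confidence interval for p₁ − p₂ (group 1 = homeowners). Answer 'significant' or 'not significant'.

SE₁ = √(p̂₁(1−p̂₁)/n₁) = √(0.1230·0.8770/420) = 0.01603; SE₂ = √(0.2860·0.7140/813) = 0.01585.
Independent samples: SE of the difference = √(SE₁² + SE₂²) = √(0.0002569609 + 0.0002512225) = 0.02254.
z* for 99% confidence is 2.576, so the margin of error is 2.576 × 0.02254 = 0.05806.
Point estimate p̂₁ − p̂₂ = 0.1230 − 0.2860 = -0.1630.
-0.1630 ± 0.05806 → (-0.22106, -0.10494).
The interval (-0.22106, -0.10494) does not contain 0, so the difference is significant.

significant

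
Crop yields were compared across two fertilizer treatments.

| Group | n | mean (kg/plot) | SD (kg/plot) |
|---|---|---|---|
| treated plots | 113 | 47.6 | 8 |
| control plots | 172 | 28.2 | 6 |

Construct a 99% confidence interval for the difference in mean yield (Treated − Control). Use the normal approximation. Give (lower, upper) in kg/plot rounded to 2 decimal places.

Per-group SEs: s₁/√n₁ = 8/√113 = 0.7526, s₂/√n₂ = 6/√172 = 0.4575.
Unpooled SE of the difference: √(0.56640676 + 0.20930625) = 0.8807.
Margin of error = z* · SE = 2.576 × 0.8807 = 2.2687.
x̄₁ − x̄₂ = 47.6 − 28.2 = 19.4000.
CI: 19.4000 ± 2.2687 = (17.13, 21.67).

(17.13, 21.67)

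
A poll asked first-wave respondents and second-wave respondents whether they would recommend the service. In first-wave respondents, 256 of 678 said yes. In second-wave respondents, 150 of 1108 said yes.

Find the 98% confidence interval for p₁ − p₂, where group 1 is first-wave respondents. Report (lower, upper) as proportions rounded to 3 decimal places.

p̂₁ = 256/678 = 0.3776 and p̂₂ = 150/1108 = 0.1354.
SE₁ = √(p̂₁(1−p̂₁)/n₁) = √(0.3776·0.6224/678) = 0.01862; SE₂ = √(0.1354·0.8646/1108) = 0.01028.
Independent samples: SE of the difference = √(SE₁² + SE₂²) = √(0.0003467044 + 0.0001056784) = 0.02127.
z* for 98% confidence is 2.326, so the margin of error is 2.326 × 0.02127 = 0.04947.
Point estimate p̂₁ − p̂₂ = 0.3776 − 0.1354 = 0.2422.
0.2422 ± 0.04947 → (0.193, 0.292).

(0.193, 0.292)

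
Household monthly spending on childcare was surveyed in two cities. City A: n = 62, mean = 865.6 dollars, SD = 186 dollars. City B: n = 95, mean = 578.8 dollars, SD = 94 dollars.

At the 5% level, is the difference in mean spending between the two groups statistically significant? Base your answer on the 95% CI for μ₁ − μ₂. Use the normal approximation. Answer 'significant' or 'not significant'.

significant

Standard errors of each mean: 186/√62 = 23.6220 and 94/√95 = 9.6442.
SE(x̄₁ − x̄₂) = √(23.6220² + 9.6442²) = 25.5149 for independent samples with unequal variances.
With z* = 1.960, the margin is 1.960 × 25.5149 = 50.0092.
x̄₁ − x̄₂ = 865.6 − 578.8 = 286.8000; the interval is 286.8000 ± 50.0092 = (236.7908, 336.8092).
The interval (236.7908, 336.8092) does not contain 0, so the difference is significant.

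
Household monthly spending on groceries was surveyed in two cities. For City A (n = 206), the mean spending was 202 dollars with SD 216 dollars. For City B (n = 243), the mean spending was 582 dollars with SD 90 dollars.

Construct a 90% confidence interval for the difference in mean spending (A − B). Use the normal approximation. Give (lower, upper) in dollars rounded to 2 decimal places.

(-406.52, -353.48)

Standard errors of each mean: 216/√206 = 15.0494 and 90/√243 = 5.7735.
SE(x̄₁ − x̄₂) = √(15.0494² + 5.7735²) = 16.1189 for independent samples with unequal variances.
With z* = 1.645, the margin is 1.645 × 16.1189 = 26.5156.
x̄₁ − x̄₂ = 202 − 582 = -380.0000; the interval is -380.0000 ± 26.5156 = (-406.52, -353.48).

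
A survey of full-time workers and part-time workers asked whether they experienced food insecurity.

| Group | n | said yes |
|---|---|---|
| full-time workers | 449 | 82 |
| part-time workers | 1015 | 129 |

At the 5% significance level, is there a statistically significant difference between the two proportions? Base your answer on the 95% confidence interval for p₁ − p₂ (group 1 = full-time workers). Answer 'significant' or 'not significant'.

significant

Sample proportions: 82/449 = 0.1826, 129/1015 = 0.1271.
Each SE is √(p̂(1−p̂)/n): √(0.1826·0.8174/449) = 0.01823 and √(0.1271·0.8729/1015) = 0.01045.
SE(p̂₁ − p̂₂) = √(SE₁² + SE₂²) = √(0.0003323329 + 0.0001092025) = 0.02101, since the two samples are independent.
At 95% confidence z* = 1.960; margin = 1.960 × 0.02101 = 0.04118.
The difference is 0.1826 − 0.1271 = 0.0555, so the interval is 0.0555 ± 0.04118 = (0.01432, 0.09668).
The interval (0.01432, 0.09668) does not contain 0, so the difference is significant.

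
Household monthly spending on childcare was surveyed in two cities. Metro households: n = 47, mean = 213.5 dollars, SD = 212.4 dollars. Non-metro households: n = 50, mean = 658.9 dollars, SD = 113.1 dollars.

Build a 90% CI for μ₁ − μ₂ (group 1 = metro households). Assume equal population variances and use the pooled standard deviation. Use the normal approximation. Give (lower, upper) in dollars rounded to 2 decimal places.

(-501.76, -389.04)

Pooled variance s_p² = [46·212.4² + 49·113.1²] / (47+50−2) = 28442.3353, so s_p = 168.6486.
SE_diff = s_p·√(1/n₁ + 1/n₂) = 168.6486·√(1/47 + 1/50) = 34.2637.
z* = 1.645; margin = 1.645 × 34.2637 = 56.3638.
Difference = 213.5 − 658.9 = -445.4000.
-445.4000 ± 56.3638 → (-501.76, -389.04).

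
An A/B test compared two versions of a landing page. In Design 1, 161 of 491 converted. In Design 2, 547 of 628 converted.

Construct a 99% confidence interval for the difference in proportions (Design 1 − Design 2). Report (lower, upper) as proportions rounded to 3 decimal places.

First, p̂₁ = 161/491 = 0.3279; p̂₂ = 547/628 = 0.8710.
The two standard errors are √(0.3279×0.6721/491) = 0.02119 and √(0.8710×0.1290/628) = 0.01338.
Because the samples are independent, SE_diff = √(0.02119² + 0.01338²) = 0.02506.
Using z* = 2.576 for 99%, ME = 2.576 × 0.02506 = 0.06455.
p̂₁ − p̂₂ = -0.5431; interval -0.5431 ± 0.06455 gives (-0.608, -0.479).

(-0.608, -0.479)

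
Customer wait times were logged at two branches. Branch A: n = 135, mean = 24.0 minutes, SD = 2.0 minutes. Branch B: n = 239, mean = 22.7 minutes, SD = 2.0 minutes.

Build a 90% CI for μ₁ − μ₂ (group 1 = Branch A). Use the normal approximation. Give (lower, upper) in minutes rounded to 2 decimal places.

(0.95, 1.65)

Standard errors of each mean: 2.0/√135 = 0.1721 and 2.0/√239 = 0.1294.
SE(x̄₁ − x̄₂) = √(0.1721² + 0.1294²) = 0.2153 for independent samples with unequal variances.
With z* = 1.645, the margin is 1.645 × 0.2153 = 0.3542.
x̄₁ − x̄₂ = 24.0 − 22.7 = 1.3000; the interval is 1.3000 ± 0.3542 = (0.95, 1.65).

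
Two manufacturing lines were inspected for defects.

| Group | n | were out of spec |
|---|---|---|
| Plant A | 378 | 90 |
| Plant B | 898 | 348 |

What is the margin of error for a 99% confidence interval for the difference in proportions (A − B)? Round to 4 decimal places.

First, p̂₁ = 90/378 = 0.2381; p̂₂ = 348/898 = 0.3875.
The two standard errors are √(0.2381×0.7619/378) = 0.02191 and √(0.3875×0.6125/898) = 0.01626.
Because the samples are independent, SE_diff = √(0.02191² + 0.01626²) = 0.02728.
Using z* = 2.576 for 99%, ME = 2.576 × 0.02728 = 0.07027.

0.0703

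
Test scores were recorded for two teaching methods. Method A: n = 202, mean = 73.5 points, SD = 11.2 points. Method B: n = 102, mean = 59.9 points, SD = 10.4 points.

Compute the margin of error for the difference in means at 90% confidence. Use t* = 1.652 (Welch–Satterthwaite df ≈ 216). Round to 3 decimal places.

Per-group SEs: s₁/√n₁ = 11.2/√202 = 0.7880, s₂/√n₂ = 10.4/√102 = 1.0298.
Unpooled SE of the difference: √(0.620944 + 1.06048804) = 1.2967.
Margin of error = t* · SE = 1.652 × 1.2967 = 2.1421.

2.142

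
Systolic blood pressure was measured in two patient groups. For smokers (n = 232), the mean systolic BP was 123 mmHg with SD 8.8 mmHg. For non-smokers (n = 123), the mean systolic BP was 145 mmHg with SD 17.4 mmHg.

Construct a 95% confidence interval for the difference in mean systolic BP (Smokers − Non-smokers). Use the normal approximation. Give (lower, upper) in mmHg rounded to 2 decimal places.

Standard errors of each mean: 8.8/√232 = 0.5777 and 17.4/√123 = 1.5689.
SE(x̄₁ − x̄₂) = √(0.5777² + 1.5689²) = 1.6719 for independent samples with unequal variances.
With z* = 1.960, the margin is 1.960 × 1.6719 = 3.2769.
x̄₁ − x̄₂ = 123 − 145 = -22.0000; the interval is -22.0000 ± 3.2769 = (-25.28, -18.72).

(-25.28, -18.72)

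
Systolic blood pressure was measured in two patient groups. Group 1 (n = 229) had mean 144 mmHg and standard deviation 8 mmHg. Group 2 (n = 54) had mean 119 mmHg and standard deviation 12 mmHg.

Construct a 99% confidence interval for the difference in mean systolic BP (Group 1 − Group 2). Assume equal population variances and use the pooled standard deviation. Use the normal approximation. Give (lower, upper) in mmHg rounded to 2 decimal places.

s_p = √[((n₁−1)s₁² + (n₂−1)s₂²)/(n₁+n₂−2)] = √[(228·8² + 53·12²)/281] = 8.8932.
SE = 8.8932·√(1/229 + 1/54) = 1.3454.
With z* = 2.576, margin = 2.576 × 1.3454 = 3.4658.
x̄₁ − x̄₂ = 144 − 119 = 25.0000; interval 25.0000 ± 3.4658 = (21.53, 28.47).

(21.53, 28.47)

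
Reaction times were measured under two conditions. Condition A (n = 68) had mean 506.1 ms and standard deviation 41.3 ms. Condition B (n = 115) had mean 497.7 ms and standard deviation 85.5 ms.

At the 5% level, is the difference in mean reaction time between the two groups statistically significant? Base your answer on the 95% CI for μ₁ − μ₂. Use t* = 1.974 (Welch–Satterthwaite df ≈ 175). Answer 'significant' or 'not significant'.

Per-group SEs: s₁/√n₁ = 41.3/√68 = 5.0084, s₂/√n₂ = 85.5/√115 = 7.9729.
Unpooled SE of the difference: √(25.08407056 + 63.56713441) = 9.4155.
Margin of error = t* · SE = 1.974 × 9.4155 = 18.5862.
x̄₁ − x̄₂ = 506.1 − 497.7 = 8.4000.
CI: 8.4000 ± 18.5862 = (-10.1862, 26.9862).
The interval (-10.1862, 26.9862) contains 0, so the difference is not significant.

not significant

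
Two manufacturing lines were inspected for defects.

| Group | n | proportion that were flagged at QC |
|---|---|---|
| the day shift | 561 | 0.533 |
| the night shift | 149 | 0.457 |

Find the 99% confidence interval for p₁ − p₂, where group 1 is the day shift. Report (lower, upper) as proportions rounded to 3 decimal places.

(-0.042, 0.194)

Each SE is √(p̂(1−p̂)/n): √(0.5330·0.4670/561) = 0.02106 and √(0.4570·0.5430/149) = 0.04081.
SE(p̂₁ − p̂₂) = √(SE₁² + SE₂²) = √(0.0004435236 + 0.0016654561) = 0.04592, since the two samples are independent.
At 99% confidence z* = 2.576; margin = 2.576 × 0.04592 = 0.11829.
The difference is 0.5330 − 0.4570 = 0.0760, so the interval is 0.0760 ± 0.11829 = (-0.042, 0.194).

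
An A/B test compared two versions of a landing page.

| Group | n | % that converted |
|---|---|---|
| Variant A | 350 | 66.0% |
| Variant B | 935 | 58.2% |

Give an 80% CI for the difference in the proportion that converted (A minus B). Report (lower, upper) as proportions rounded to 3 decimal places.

The two standard errors are √(0.6600×0.3400/350) = 0.02532 and √(0.5820×0.4180/935) = 0.01613.
Because the samples are independent, SE_diff = √(0.02532² + 0.01613²) = 0.03002.
Using z* = 1.282 for 80%, ME = 1.282 × 0.03002 = 0.03849.
p̂₁ − p̂₂ = 0.0780; interval 0.0780 ± 0.03849 gives (0.040, 0.116).

(0.040, 0.116)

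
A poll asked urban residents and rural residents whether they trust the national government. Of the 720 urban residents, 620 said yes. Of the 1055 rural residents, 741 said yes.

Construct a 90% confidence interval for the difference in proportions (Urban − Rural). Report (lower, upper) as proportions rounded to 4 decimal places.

Sample proportions: 620/720 = 0.8611, 741/1055 = 0.7024.
Each SE is √(p̂(1−p̂)/n): √(0.8611·0.1389/720) = 0.01289 and √(0.7024·0.2976/1055) = 0.01408.
SE(p̂₁ − p̂₂) = √(SE₁² + SE₂²) = √(0.0001661521 + 0.0001982464) = 0.01909, since the two samples are independent.
At 90% confidence z* = 1.645; margin = 1.645 × 0.01909 = 0.03140.
The difference is 0.8611 − 0.7024 = 0.1587, so the interval is 0.1587 ± 0.03140 = (0.1273, 0.1901).

(0.1273, 0.1901)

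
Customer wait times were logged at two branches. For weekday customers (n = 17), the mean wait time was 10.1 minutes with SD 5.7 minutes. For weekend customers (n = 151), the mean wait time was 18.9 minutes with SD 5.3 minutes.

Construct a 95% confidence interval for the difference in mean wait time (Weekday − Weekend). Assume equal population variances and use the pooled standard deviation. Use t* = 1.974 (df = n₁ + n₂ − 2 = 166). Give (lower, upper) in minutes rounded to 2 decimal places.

(-11.50, -6.10)

s_p = √[((n₁−1)s₁² + (n₂−1)s₂²)/(n₁+n₂−2)] = √[(16·5.7² + 150·5.3²)/166] = 5.3399.
SE = 5.3399·√(1/17 + 1/151) = 1.3661.
With t* = 1.974, margin = 1.974 × 1.3661 = 2.6967.
x̄₁ − x̄₂ = 10.1 − 18.9 = -8.8000; interval -8.8000 ± 2.6967 = (-11.50, -6.10).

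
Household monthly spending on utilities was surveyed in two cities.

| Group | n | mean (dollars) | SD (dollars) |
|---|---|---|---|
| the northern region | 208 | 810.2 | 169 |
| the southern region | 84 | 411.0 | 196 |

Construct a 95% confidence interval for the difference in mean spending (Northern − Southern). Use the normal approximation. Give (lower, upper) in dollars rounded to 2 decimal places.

(351.40, 447.00)

Per-group SEs: s₁/√n₁ = 169/√208 = 11.7180, s₂/√n₂ = 196/√84 = 21.3854.
Unpooled SE of the difference: √(137.311524 + 457.33533316) = 24.3854.
Margin of error = z* · SE = 1.960 × 24.3854 = 47.7954.
x̄₁ − x̄₂ = 810.2 − 411.0 = 399.2000.
CI: 399.2000 ± 47.7954 = (351.40, 447.00).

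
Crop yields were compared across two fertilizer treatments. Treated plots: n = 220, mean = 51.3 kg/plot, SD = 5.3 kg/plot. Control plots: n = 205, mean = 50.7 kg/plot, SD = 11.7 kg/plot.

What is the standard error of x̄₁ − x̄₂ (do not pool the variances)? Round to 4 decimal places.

0.8919

Per-group SEs: s₁/√n₁ = 5.3/√220 = 0.3573, s₂/√n₂ = 11.7/√205 = 0.8172.
Unpooled SE of the difference: √(0.12766329 + 0.66781584) = 0.8919.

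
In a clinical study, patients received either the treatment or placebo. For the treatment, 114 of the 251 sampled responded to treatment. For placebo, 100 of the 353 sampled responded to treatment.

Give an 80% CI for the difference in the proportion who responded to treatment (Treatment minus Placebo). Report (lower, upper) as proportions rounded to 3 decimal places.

(0.120, 0.222)

p̂₁ = 114/251 = 0.4542 and p̂₂ = 100/353 = 0.2833.
SE₁ = √(p̂₁(1−p̂₁)/n₁) = √(0.4542·0.5458/251) = 0.03143; SE₂ = √(0.2833·0.7167/353) = 0.02398.
Independent samples: SE of the difference = √(SE₁² + SE₂²) = √(0.0009878449 + 0.0005750404) = 0.03953.
z* for 80% confidence is 1.282, so the margin of error is 1.282 × 0.03953 = 0.05068.
Point estimate p̂₁ − p̂₂ = 0.4542 − 0.2833 = 0.1709.
0.1709 ± 0.05068 → (0.120, 0.222).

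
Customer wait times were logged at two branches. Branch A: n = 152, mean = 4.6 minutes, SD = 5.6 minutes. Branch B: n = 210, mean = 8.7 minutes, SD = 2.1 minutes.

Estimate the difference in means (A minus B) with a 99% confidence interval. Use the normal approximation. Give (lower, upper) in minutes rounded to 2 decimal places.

Per-group SEs: s₁/√n₁ = 5.6/√152 = 0.4542, s₂/√n₂ = 2.1/√210 = 0.1449.
Unpooled SE of the difference: √(0.20629764 + 0.02099601) = 0.4768.
Margin of error = z* · SE = 2.576 × 0.4768 = 1.2282.
x̄₁ − x̄₂ = 4.6 − 8.7 = -4.1000.
CI: -4.1000 ± 1.2282 = (-5.33, -2.87).

(-5.33, -2.87)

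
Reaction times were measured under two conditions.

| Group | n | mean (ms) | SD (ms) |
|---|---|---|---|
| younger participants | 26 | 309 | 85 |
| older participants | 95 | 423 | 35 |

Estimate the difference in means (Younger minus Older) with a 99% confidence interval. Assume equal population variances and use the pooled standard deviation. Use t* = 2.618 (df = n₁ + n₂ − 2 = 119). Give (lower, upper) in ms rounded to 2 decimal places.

(-142.89, -85.11)

s_p = √[((n₁−1)s₁² + (n₂−1)s₂²)/(n₁+n₂−2)] = √[(25·85² + 94·35²)/119] = 49.8548.
SE = 49.8548·√(1/26 + 1/95) = 11.0345.
With t* = 2.618, margin = 2.618 × 11.0345 = 28.8883.
x̄₁ − x̄₂ = 309 − 423 = -114.0000; interval -114.0000 ± 28.8883 = (-142.89, -85.11).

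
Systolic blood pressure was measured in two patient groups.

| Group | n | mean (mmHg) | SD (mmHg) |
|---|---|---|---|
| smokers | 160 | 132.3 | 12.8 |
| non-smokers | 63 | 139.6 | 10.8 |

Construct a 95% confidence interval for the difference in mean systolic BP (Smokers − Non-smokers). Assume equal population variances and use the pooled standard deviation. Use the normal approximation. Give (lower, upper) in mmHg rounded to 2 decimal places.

(-10.88, -3.72)

Pooled variance s_p² = [159·12.8² + 62·10.8²] / (160+63−2) = 150.5984, so s_p = 12.2719.
SE_diff = s_p·√(1/n₁ + 1/n₂) = 12.2719·√(1/160 + 1/63) = 1.8253.
z* = 1.960; margin = 1.960 × 1.8253 = 3.5776.
Difference = 132.3 − 139.6 = -7.3000.
-7.3000 ± 3.5776 → (-10.88, -3.72).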